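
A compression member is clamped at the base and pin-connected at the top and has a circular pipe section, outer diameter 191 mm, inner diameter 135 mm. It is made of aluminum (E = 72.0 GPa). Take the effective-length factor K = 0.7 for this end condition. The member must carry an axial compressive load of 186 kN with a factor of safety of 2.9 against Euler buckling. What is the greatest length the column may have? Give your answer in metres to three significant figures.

d_o = 191 mm, d_i = 135 mm
I = π(d_o⁴ − d_i⁴)/64 = π(191⁴ − 135.0⁴)/64 = 4.902×10^7 mm⁴
I = 4.902×10^-5 m⁴
Required critical load P_cr = n·P = 2.9 × 186 = 539.4 kN = 5.394×10^5 N
From P_cr = π²EI/(K·L)²:  L = (1/K)·√(π²EI/P_cr) = (1/0.7)·√(π²×7.20×10^10×4.902×10^-5/5.394×10^5)
L = 11.5 m

L_max ≈ 11.5 m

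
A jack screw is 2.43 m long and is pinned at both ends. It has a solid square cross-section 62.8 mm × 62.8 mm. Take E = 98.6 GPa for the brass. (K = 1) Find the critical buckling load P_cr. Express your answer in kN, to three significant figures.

P_cr ≈ 214 kN

I = a⁴/12 = 62.8⁴/12 = 1.296×10^6 mm⁴
I = 1.296×10^6 mm⁴ = 1.296×10^-6 m⁴
Effective length L_e = K·L = 1 × 2.43 = 2.430 m
P_cr = π²EI / L_e² = π² × 98.6×10⁹ × 1.296×10^-6 / 2.430² = 2.136×10^5 N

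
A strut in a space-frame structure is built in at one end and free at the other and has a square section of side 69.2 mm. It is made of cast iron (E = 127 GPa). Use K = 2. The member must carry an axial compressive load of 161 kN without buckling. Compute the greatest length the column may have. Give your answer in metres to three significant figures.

I = a⁴/12 = 69.2⁴/12 = 1.911×10^6 mm⁴
I = 1.911×10^-6 m⁴
At the buckling limit P_cr = P = 1.610×10^5 N
From P_cr = π²EI/(K·L)²:  L = (1/K)·√(π²EI/P_cr) = (1/2)·√(π²×1.27×10^11×1.911×10^-6/1.610×10^5)
L = 1.93 m

L_max ≈ 1.93 m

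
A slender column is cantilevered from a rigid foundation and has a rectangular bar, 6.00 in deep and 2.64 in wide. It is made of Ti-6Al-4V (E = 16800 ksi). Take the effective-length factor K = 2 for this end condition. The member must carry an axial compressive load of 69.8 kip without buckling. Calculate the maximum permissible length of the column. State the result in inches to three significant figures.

L_max ≈ 73.9 in

Buckling occurs about the weak axis: I_min = h·b³/12 with b = 2.64 in (the shorter side).
I_min = 6.00×2.64³/12 = 9.200 in⁴
At the buckling limit P_cr = P = 6.980×10^4 lb
From P_cr = π²EI/(K·L)²:  L = (1/K)·√(π²EI/P_cr) = (1/2)·√(π²×1.68×10^7×9.200/6.980×10^4)
L = 73.9 in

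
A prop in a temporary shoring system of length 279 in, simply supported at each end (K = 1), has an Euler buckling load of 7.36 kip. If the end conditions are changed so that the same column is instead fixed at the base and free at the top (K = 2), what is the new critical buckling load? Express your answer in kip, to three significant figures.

P_cr ≈ 1.84 kip

P_cr ∝ 1/K², so P_cr,new = P_cr,old × (K_old/K_new)² = 7.36 × (1/2)²
= 7.36 × 0.2500 = 1.84 kip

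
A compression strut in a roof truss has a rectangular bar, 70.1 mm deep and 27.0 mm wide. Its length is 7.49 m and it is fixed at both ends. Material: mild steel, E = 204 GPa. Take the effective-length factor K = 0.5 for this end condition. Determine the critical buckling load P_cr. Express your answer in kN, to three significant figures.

P_cr ≈ 16.5 kN

Buckling occurs about the weak axis: I_min = h·b³/12 with b = 27.0 mm (the shorter side).
I_min = 70.1×27.0³/12 = 1.150×10^5 mm⁴
I = 1.150×10^5 mm⁴ = 1.150×10^-7 m⁴
Effective length L_e = K·L = 0.5 × 7.49 = 3.745 m
P_cr = π²EI / L_e² = π² × 204×10⁹ × 1.150×10^-7 / 3.745² = 1.651×10^4 N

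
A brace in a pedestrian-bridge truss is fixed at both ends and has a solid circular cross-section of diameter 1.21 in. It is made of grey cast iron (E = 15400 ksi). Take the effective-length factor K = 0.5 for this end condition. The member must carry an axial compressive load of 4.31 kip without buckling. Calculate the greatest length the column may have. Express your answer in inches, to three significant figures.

L_max ≈ 122 in

I = πd⁴/64 = π×1.21⁴/64 = 0.1052 in⁴
At the buckling limit P_cr = P = 4.310×10^3 lb
From P_cr = π²EI/(K·L)²:  L = (1/K)·√(π²EI/P_cr) = (1/0.5)·√(π²×1.54×10^7×0.1052/4.310×10^3)
L = 122 in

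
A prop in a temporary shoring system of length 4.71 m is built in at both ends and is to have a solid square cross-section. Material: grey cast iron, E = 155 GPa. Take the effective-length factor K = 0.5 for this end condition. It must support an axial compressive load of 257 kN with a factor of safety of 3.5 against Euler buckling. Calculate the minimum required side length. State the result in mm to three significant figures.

a ≈ 79.1 mm

Required P_cr = n·P = 3.5 × 257 = 899.5 kN
L_e = K·L = 0.5 × 4.71 = 2.355 m
Required I = P_cr·L_e²/(π²E) = 8.995×10^5 × 2.355² / (π² × 1.55×10^11) = 3.261×10^-6 m⁴
I_req = 3.261×10^6 mm⁴
Solid square: I = a⁴/12  ⇒  a = (12I)^(1/4) = (12×3.261×10^6)^(1/4) = 79.1 mm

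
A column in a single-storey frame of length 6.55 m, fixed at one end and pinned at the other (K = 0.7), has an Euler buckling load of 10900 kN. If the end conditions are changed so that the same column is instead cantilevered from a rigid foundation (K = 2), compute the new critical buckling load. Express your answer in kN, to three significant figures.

P_cr ∝ 1/K², so P_cr,new = P_cr,old × (K_old/K_new)² = 10900 × (0.7/2)²
= 10900 × 0.1225 = 1340 kN

P_cr ≈ 1340 kN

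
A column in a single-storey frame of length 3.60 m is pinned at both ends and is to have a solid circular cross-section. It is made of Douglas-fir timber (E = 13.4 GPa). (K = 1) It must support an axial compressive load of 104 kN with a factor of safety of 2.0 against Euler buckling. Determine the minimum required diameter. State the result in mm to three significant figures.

Required P_cr = n·P = 2.0 × 104 = 208.0 kN
L_e = K·L = 1 × 3.60 = 3.600 m
Required I = P_cr·L_e²/(π²E) = 2.080×10^5 × 3.600² / (π² × 1.34×10^10) = 2.038×10^-5 m⁴
I_req = 2.038×10^7 mm⁴
Solid circle: I = πd⁴/64  ⇒  d = (64I/π)^(1/4) = (64×2.038×10^7/π)^(1/4) = 143 mm

d ≈ 143 mm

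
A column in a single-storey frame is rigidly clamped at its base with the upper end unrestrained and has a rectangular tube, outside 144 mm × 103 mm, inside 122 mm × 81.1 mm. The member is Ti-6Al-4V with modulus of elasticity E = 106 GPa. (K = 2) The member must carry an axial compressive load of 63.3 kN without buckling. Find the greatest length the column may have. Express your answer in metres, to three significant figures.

L_max ≈ 5.64 m

Weak-axis I_min = (h_o·b_o³ − h_i·b_i³)/12 with b_o = 103, b_i = 81.10 mm (shorter outer/inner sides).
I_min = (144×103³ − 122.0×81.10³)/12 = 7.690×10^6 mm⁴
I = 7.690×10^-6 m⁴
At the buckling limit P_cr = P = 6.330×10^4 N
From P_cr = π²EI/(K·L)²:  L = (1/K)·√(π²EI/P_cr) = (1/2)·√(π²×1.06×10^11×7.690×10^-6/6.330×10^4)
L = 5.64 m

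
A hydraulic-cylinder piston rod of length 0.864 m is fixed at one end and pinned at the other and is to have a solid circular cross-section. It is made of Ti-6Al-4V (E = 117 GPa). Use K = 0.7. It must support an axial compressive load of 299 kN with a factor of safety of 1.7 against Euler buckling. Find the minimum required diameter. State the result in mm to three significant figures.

Required P_cr = n·P = 1.7 × 299 = 508.3 kN
L_e = K·L = 0.7 × 0.864 = 0.6048 m
Required I = P_cr·L_e²/(π²E) = 5.083×10^5 × 0.6048² / (π² × 1.17×10^11) = 1.610×10^-7 m⁴
I_req = 1.610×10^5 mm⁴
Solid circle: I = πd⁴/64  ⇒  d = (64I/π)^(1/4) = (64×1.610×10^5/π)^(1/4) = 42.6 mm

d ≈ 42.6 mm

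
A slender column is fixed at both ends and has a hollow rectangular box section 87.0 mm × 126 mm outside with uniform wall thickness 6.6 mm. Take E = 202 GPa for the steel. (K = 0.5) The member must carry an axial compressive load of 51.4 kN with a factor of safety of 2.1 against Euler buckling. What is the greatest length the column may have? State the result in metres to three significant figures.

L_max ≈ 15.2 m

Inner dimensions: h_i = 126 − 2×6.6 = 112.8 mm, b_i = 87.0 − 2×6.6 = 73.80 mm
Weak-axis I_min = (h_o·b_o³ − h_i·b_i³)/12 with b_o = 87.0, b_i = 73.80 mm (shorter outer/inner sides).
I_min = (126×87.0³ − 112.8×73.80³)/12 = 3.136×10^6 mm⁴
I = 3.136×10^-6 m⁴
Required critical load P_cr = n·P = 2.1 × 51.4 = 107.9 kN = 1.079×10^5 N
From P_cr = π²EI/(K·L)²:  L = (1/K)·√(π²EI/P_cr) = (1/0.5)·√(π²×2.02×10^11×3.136×10^-6/1.079×10^5)
L = 15.2 m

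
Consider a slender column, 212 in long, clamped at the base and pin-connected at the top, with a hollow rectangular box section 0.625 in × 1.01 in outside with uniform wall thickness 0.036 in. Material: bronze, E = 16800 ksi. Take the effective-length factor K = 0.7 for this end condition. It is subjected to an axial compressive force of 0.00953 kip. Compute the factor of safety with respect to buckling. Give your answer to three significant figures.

Inner dimensions: h_i = 1.01 − 2×0.036 = 0.9380 in, b_i = 0.625 − 2×0.036 = 0.5530 in
Weak-axis I_min = (h_o·b_o³ − h_i·b_i³)/12 with b_o = 0.625, b_i = 0.5530 in (shorter outer/inner sides).
I_min = (1.01×0.625³ − 0.9380×0.5530³)/12 = 7.330×10^-3 in⁴
Effective length L_e = K·L = 0.7 × 212 = 148.4 in
P_cr = π²EI / L_e² = π² × 16800×10³ × 7.330×10^-3 / 148.4² = 55.18 lb
Factor of safety n = P_cr / P = 0.055185 / 0.00953 = 5.79

n ≈ 5.79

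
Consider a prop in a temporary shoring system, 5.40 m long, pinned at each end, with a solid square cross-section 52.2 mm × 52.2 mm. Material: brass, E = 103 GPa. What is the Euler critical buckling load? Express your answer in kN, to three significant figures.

I = a⁴/12 = 52.2⁴/12 = 6.187×10^5 mm⁴
I = 6.187×10^5 mm⁴ = 6.187×10^-7 m⁴
Effective length L_e = K·L = 1 × 5.40 = 5.400 m
P_cr = π²EI / L_e² = π² × 103×10⁹ × 6.187×10^-7 / 5.400² = 2.157×10^4 N

P_cr ≈ 21.6 kN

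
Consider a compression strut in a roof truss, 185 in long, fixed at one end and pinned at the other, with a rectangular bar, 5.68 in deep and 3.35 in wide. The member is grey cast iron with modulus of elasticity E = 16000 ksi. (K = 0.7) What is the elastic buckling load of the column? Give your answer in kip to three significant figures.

P_cr ≈ 168 kip

Buckling occurs about the weak axis: I_min = h·b³/12 with b = 3.35 in (the shorter side).
I_min = 5.68×3.35³/12 = 17.80 in⁴
Effective length L_e = K·L = 0.7 × 185 = 129.5 in
P_cr = π²EI / L_e² = π² × 16000×10³ × 17.80 / 129.5² = 1.676×10^5 lb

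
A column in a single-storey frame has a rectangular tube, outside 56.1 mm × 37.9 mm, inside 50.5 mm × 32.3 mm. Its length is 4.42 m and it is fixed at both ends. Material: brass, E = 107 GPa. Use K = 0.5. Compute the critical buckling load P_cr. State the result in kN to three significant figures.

P_cr ≈ 24.4 kN

Weak-axis I_min = (h_o·b_o³ − h_i·b_i³)/12 with b_o = 37.9, b_i = 32.30 mm (shorter outer/inner sides).
I_min = (56.1×37.9³ − 50.50×32.30³)/12 = 1.127×10^5 mm⁴
I = 1.127×10^5 mm⁴ = 1.127×10^-7 m⁴
Effective length L_e = K·L = 0.5 × 4.42 = 2.210 m
P_cr = π²EI / L_e² = π² × 107×10⁹ × 1.127×10^-7 / 2.210² = 2.437×10^4 N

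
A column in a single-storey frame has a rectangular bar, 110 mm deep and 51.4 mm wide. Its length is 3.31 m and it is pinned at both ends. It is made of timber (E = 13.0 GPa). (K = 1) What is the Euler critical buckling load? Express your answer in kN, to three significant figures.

P_cr ≈ 14.6 kN

Buckling occurs about the weak axis: I_min = h·b³/12 with b = 51.4 mm (the shorter side).
I_min = 110×51.4³/12 = 1.245×10^6 mm⁴
I = 1.245×10^6 mm⁴ = 1.245×10^-6 m⁴
Effective length L_e = K·L = 1 × 3.31 = 3.310 m
P_cr = π²EI / L_e² = π² × 13.0×10⁹ × 1.245×10^-6 / 3.310² = 1.458×10^4 N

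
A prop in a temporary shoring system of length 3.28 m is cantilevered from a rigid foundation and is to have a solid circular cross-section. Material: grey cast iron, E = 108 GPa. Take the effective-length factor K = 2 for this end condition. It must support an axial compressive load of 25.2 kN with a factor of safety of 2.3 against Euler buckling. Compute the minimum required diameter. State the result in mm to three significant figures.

Required P_cr = n·P = 2.3 × 25.2 = 57.96 kN
L_e = K·L = 2 × 3.28 = 6.560 m
Required I = P_cr·L_e²/(π²E) = 5.796×10^4 × 6.560² / (π² × 1.08×10^11) = 2.340×10^-6 m⁴
I_req = 2.340×10^6 mm⁴
Solid circle: I = πd⁴/64  ⇒  d = (64I/π)^(1/4) = (64×2.340×10^6/π)^(1/4) = 83.1 mm

d ≈ 83.1 mm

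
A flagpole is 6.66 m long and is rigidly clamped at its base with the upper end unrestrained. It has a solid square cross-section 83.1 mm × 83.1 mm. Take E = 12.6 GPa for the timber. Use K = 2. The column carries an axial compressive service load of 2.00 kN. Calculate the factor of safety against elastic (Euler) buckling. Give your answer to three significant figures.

n ≈ 1.39

I = a⁴/12 = 83.1⁴/12 = 3.974×10^6 mm⁴
I = 3.974×10^6 mm⁴ = 3.974×10^-6 m⁴
Effective length L_e = K·L = 2 × 6.66 = 13.32 m
P_cr = π²EI / L_e² = π² × 12.6×10⁹ × 3.974×10^-6 / 13.32² = 2.785×10^3 N
Factor of safety n = P_cr / P = 2.7854 / 2.00 = 1.39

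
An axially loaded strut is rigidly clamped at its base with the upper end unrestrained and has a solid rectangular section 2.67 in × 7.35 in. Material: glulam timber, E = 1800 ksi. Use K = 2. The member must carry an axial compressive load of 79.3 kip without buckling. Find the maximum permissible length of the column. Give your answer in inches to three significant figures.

Buckling occurs about the weak axis: I_min = h·b³/12 with b = 2.67 in (the shorter side).
I_min = 7.35×2.67³/12 = 11.66 in⁴
At the buckling limit P_cr = P = 7.930×10^4 lb
From P_cr = π²EI/(K·L)²:  L = (1/K)·√(π²EI/P_cr) = (1/2)·√(π²×1.80×10^6×11.66/7.930×10^4)
L = 25.6 in

L_max ≈ 25.6 in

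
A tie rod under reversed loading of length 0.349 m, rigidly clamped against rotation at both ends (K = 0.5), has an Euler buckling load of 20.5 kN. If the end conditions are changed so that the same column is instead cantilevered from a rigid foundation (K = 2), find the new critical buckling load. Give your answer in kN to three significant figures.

P_cr ∝ 1/K², so P_cr,new = P_cr,old × (K_old/K_new)² = 20.5 × (0.5/2)²
= 20.5 × 0.06250 = 1.28 kN

P_cr ≈ 1.28 kN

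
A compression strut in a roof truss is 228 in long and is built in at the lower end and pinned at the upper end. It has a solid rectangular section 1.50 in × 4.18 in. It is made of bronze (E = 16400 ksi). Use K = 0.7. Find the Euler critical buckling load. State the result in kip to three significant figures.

P_cr ≈ 7.47 kip

Buckling occurs about the weak axis: I_min = h·b³/12 with b = 1.50 in (the shorter side).
I_min = 4.18×1.50³/12 = 1.176 in⁴
Effective length L_e = K·L = 0.7 × 228 = 159.6 in
P_cr = π²EI / L_e² = π² × 16400×10³ × 1.176 / 159.6² = 7.470×10^3 lb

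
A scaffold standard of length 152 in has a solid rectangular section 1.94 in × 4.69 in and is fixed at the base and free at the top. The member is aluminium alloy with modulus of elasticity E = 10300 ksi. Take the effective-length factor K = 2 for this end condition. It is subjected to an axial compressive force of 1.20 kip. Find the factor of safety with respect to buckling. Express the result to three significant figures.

Buckling occurs about the weak axis: I_min = h·b³/12 with b = 1.94 in (the shorter side).
I_min = 4.69×1.94³/12 = 2.854 in⁴
Effective length L_e = K·L = 2 × 152 = 304.0 in
P_cr = π²EI / L_e² = π² × 10300×10³ × 2.854 / 304.0² = 3.139×10^3 lb
Factor of safety n = P_cr / P = 3.1390 / 1.20 = 2.62

n ≈ 2.62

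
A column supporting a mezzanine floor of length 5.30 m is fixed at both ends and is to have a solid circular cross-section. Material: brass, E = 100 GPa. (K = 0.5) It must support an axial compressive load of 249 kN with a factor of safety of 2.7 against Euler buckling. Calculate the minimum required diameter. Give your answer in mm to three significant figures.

Required P_cr = n·P = 2.7 × 249 = 672.3 kN
L_e = K·L = 0.5 × 5.30 = 2.650 m
Required I = P_cr·L_e²/(π²E) = 6.723×10^5 × 2.650² / (π² × 1.00×10^11) = 4.784×10^-6 m⁴
I_req = 4.784×10^6 mm⁴
Solid circle: I = πd⁴/64  ⇒  d = (64I/π)^(1/4) = (64×4.784×10^6/π)^(1/4) = 99.4 mm

d ≈ 99.4 mm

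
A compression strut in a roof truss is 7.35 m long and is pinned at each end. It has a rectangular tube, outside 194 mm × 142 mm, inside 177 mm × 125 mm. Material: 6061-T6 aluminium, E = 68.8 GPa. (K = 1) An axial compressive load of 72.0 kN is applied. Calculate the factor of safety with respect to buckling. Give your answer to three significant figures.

n ≈ 3.05

Weak-axis I_min = (h_o·b_o³ − h_i·b_i³)/12 with b_o = 142, b_i = 125.0 mm (shorter outer/inner sides).
I_min = (194×142³ − 177.0×125.0³)/12 = 1.748×10^7 mm⁴
I = 1.748×10^7 mm⁴ = 1.748×10^-5 m⁴
Effective length L_e = K·L = 1 × 7.35 = 7.350 m
P_cr = π²EI / L_e² = π² × 68.8×10⁹ × 1.748×10^-5 / 7.350² = 2.197×10^5 N
Factor of safety n = P_cr / P = 219.73 / 72.0 = 3.05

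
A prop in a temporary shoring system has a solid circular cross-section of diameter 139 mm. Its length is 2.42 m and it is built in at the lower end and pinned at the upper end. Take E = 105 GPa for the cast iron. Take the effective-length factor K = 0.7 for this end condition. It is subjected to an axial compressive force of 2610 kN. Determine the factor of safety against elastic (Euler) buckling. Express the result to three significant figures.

n ≈ 2.54

I = πd⁴/64 = π×139⁴/64 = 1.832×10^7 mm⁴
I = 1.832×10^7 mm⁴ = 1.832×10^-5 m⁴
Effective length L_e = K·L = 0.7 × 2.42 = 1.694 m
P_cr = π²EI / L_e² = π² × 105×10⁹ × 1.832×10^-5 / 1.694² = 6.617×10^6 N
Factor of safety n = P_cr / P = 6617.5 / 2610 = 2.54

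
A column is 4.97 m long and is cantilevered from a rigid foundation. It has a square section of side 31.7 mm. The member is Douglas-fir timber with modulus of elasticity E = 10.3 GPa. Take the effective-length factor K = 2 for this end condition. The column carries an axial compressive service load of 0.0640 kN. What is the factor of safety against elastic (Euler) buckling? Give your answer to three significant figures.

n ≈ 1.35

I = a⁴/12 = 31.7⁴/12 = 8.415×10^4 mm⁴
I = 8.415×10^4 mm⁴ = 8.415×10^-8 m⁴
Effective length L_e = K·L = 2 × 4.97 = 9.940 m
P_cr = π²EI / L_e² = π² × 10.3×10⁹ × 8.415×10^-8 / 9.940² = 86.58 N
Factor of safety n = P_cr / P = 0.086580 / 0.0640 = 1.35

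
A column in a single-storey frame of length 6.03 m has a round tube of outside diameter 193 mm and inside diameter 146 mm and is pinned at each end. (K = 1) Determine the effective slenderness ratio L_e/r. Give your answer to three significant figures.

λ ≈ 99.7

d_o = 193 mm, d_i = 146 mm
I = π(d_o⁴ − d_i⁴)/64 = π(193⁴ − 146.0⁴)/64 = 4.580×10^7 mm⁴
A = 1.251×10^4 mm²;  r_min = √(I/A) = √(4.580×10^7/1.251×10^4) = 60.50 mm
L_e = K·L = 1 × 6.03 m = 6.030 m = 6030.0 mm
λ = L_e / r_min = 6030.0 / 60.50 = 99.7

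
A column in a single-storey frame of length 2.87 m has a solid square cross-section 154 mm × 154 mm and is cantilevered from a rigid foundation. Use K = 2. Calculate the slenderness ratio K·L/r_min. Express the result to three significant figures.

λ ≈ 129

For a square r = a/√12 = 154/√12 = 44.46 mm
L_e = K·L = 2 × 2.87 m = 5.740 m = 5740.0 mm
λ = L_e / r_min = 5740.0 / 44.46 = 129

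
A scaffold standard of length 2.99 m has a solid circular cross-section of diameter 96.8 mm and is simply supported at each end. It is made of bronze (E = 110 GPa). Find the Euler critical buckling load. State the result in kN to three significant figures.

I = πd⁴/64 = π×96.8⁴/64 = 4.310×10^6 mm⁴
I = 4.310×10^6 mm⁴ = 4.310×10^-6 m⁴
Effective length L_e = K·L = 1 × 2.99 = 2.990 m
P_cr = π²EI / L_e² = π² × 110×10⁹ × 4.310×10^-6 / 2.990² = 5.234×10^5 N

P_cr ≈ 523 kN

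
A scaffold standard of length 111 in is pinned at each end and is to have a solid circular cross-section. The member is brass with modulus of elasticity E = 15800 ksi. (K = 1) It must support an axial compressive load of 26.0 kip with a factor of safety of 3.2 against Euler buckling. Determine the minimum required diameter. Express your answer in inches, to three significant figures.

d ≈ 3.40 in

Required P_cr = n·P = 3.2 × 26.0 = 83.20 kip
L_e = K·L = 1 × 111 = 111.0 in
Required I = P_cr·L_e²/(π²E) = 8.320×10^4 × 111.0² / (π² × 1.58×10^7) = 6.574 in⁴
Solid circle: I = πd⁴/64  ⇒  d = (64I/π)^(1/4) = (64×6.574/π)^(1/4) = 3.40 in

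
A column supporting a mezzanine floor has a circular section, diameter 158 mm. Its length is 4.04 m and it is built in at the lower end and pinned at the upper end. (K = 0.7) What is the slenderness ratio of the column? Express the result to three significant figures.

For a solid circle r = d/4 = 158/4 = 39.50 mm
L_e = K·L = 0.7 × 4.04 m = 2.828 m = 2828.0 mm
λ = L_e / r_min = 2828.0 / 39.50 = 71.6

λ ≈ 71.6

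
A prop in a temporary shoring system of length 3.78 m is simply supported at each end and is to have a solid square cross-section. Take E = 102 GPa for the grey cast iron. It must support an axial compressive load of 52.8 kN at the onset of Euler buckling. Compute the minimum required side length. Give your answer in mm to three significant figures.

a ≈ 54.8 mm

L_e = K·L = 1 × 3.78 = 3.780 m
Required I = P_cr·L_e²/(π²E) = 5.280×10^4 × 3.780² / (π² × 1.02×10^11) = 7.494×10^-7 m⁴
I_req = 7.494×10^5 mm⁴
Solid square: I = a⁴/12  ⇒  a = (12I)^(1/4) = (12×7.494×10^5)^(1/4) = 54.8 mm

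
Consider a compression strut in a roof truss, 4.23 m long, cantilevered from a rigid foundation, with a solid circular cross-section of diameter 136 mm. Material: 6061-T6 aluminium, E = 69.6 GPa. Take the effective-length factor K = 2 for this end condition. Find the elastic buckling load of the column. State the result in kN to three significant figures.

I = πd⁴/64 = π×136⁴/64 = 1.679×10^7 mm⁴
I = 1.679×10^7 mm⁴ = 1.679×10^-5 m⁴
Effective length L_e = K·L = 2 × 4.23 = 8.460 m
P_cr = π²EI / L_e² = π² × 69.6×10⁹ × 1.679×10^-5 / 8.460² = 1.612×10^5 N

P_cr ≈ 161 kN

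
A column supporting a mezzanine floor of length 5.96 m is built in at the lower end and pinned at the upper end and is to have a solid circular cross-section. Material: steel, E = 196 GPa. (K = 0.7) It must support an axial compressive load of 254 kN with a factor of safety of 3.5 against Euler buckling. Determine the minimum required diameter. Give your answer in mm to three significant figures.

d ≈ 113 mm

Required P_cr = n·P = 3.5 × 254 = 889.0 kN
L_e = K·L = 0.7 × 5.96 = 4.172 m
Required I = P_cr·L_e²/(π²E) = 8.890×10^5 × 4.172² / (π² × 1.96×10^11) = 7.999×10^-6 m⁴
I_req = 7.999×10^6 mm⁴
Solid circle: I = πd⁴/64  ⇒  d = (64I/π)^(1/4) = (64×7.999×10^6/π)^(1/4) = 113 mm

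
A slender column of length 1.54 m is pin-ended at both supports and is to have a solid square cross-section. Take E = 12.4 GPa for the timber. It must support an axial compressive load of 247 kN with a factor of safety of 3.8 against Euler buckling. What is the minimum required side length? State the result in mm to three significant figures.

Required P_cr = n·P = 3.8 × 247 = 938.6 kN
L_e = K·L = 1 × 1.54 = 1.540 m
Required I = P_cr·L_e²/(π²E) = 9.386×10^5 × 1.540² / (π² × 1.24×10^10) = 1.819×10^-5 m⁴
I_req = 1.819×10^7 mm⁴
Solid square: I = a⁴/12  ⇒  a = (12I)^(1/4) = (12×1.819×10^7)^(1/4) = 122 mm

a ≈ 122 mm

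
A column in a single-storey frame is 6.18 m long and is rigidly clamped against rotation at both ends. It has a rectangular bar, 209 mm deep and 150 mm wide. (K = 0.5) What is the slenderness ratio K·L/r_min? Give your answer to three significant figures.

Buckling occurs about the weak axis: I_min = h·b³/12 with b = 150 mm (the shorter side).
I_min = 209×150³/12 = 5.878×10^7 mm⁴
A = 3.135×10^4 mm²;  r_min = √(I/A) = √(5.878×10^7/3.135×10^4) = 43.30 mm
L_e = K·L = 0.5 × 6.18 m = 3.090 m = 3090.0 mm
λ = L_e / r_min = 3090.0 / 43.30 = 71.4

λ ≈ 71.4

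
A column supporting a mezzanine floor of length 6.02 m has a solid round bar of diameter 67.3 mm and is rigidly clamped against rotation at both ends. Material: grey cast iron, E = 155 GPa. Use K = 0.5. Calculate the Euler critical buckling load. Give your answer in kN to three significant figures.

I = πd⁴/64 = π×67.3⁴/64 = 1.007×10^6 mm⁴
I = 1.007×10^6 mm⁴ = 1.007×10^-6 m⁴
Effective length L_e = K·L = 0.5 × 6.02 = 3.010 m
P_cr = π²EI / L_e² = π² × 155×10⁹ × 1.007×10^-6 / 3.010² = 1.700×10^5 N

P_cr ≈ 170 kN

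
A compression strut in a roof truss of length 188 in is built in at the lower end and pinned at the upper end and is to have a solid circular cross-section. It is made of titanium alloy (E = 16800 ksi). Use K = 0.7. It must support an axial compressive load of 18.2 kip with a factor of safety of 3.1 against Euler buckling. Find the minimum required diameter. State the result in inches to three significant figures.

Required P_cr = n·P = 3.1 × 18.2 = 56.42 kip
L_e = K·L = 0.7 × 188 = 131.6 in
Required I = P_cr·L_e²/(π²E) = 5.642×10^4 × 131.6² / (π² × 1.68×10^7) = 5.893 in⁴
Solid circle: I = πd⁴/64  ⇒  d = (64I/π)^(1/4) = (64×5.893/π)^(1/4) = 3.31 in

d ≈ 3.31 in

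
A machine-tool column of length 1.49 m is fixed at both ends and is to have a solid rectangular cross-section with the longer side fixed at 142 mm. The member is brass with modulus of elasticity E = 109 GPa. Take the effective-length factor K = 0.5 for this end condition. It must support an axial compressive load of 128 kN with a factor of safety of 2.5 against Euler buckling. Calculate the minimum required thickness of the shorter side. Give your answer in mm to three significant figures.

b ≈ 24.1 mm

Required P_cr = n·P = 2.5 × 128 = 320.0 kN
L_e = K·L = 0.5 × 1.49 = 0.7450 m
Required I = P_cr·L_e²/(π²E) = 3.200×10^5 × 0.7450² / (π² × 1.09×10^11) = 1.651×10^-7 m⁴
I_req = 1.651×10^5 mm⁴
Rectangle, weak axis: I_min = h·b³/12 with h = 142 mm fixed  ⇒  b = (12I/h)^(1/3) = 24.1 mm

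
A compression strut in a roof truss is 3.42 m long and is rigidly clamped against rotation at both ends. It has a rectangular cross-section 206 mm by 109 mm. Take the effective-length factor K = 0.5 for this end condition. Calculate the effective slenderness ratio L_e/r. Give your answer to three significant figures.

Buckling occurs about the weak axis: I_min = h·b³/12 with b = 109 mm (the shorter side).
I_min = 206×109³/12 = 2.223×10^7 mm⁴
A = 2.245×10^4 mm²;  r_min = √(I/A) = √(2.223×10^7/2.245×10^4) = 31.47 mm
L_e = K·L = 0.5 × 3.42 m = 1.710 m = 1710.0 mm
λ = L_e / r_min = 1710.0 / 31.47 = 54.3

λ ≈ 54.3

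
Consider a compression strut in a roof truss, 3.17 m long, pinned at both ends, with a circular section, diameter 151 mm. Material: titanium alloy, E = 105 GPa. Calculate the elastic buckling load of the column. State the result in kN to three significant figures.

I = πd⁴/64 = π×151⁴/64 = 2.552×10^7 mm⁴
I = 2.552×10^7 mm⁴ = 2.552×10^-5 m⁴
Effective length L_e = K·L = 1 × 3.17 = 3.170 m
P_cr = π²EI / L_e² = π² × 105×10⁹ × 2.552×10^-5 / 3.170² = 2.632×10^6 N

P_cr ≈ 2630 kN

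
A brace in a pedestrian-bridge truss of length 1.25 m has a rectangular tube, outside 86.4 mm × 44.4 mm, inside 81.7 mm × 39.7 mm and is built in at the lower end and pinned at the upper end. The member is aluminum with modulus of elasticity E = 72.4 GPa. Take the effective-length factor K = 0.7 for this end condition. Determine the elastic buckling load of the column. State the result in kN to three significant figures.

Weak-axis I_min = (h_o·b_o³ − h_i·b_i³)/12 with b_o = 44.4, b_i = 39.70 mm (shorter outer/inner sides).
I_min = (86.4×44.4³ − 81.70×39.70³)/12 = 2.042×10^5 mm⁴
I = 2.042×10^5 mm⁴ = 2.042×10^-7 m⁴
Effective length L_e = K·L = 0.7 × 1.25 = 0.8750 m
P_cr = π²EI / L_e² = π² × 72.4×10⁹ × 2.042×10^-7 / 0.8750² = 1.906×10^5 N

P_cr ≈ 191 kN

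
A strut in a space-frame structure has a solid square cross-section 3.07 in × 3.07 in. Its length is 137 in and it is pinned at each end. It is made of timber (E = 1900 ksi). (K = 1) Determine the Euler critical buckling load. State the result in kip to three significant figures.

I = a⁴/12 = 3.07⁴/12 = 7.402 in⁴
Effective length L_e = K·L = 1 × 137 = 137.0 in
P_cr = π²EI / L_e² = π² × 1900×10³ × 7.402 / 137.0² = 7.396×10^3 lb

P_cr ≈ 7.40 kip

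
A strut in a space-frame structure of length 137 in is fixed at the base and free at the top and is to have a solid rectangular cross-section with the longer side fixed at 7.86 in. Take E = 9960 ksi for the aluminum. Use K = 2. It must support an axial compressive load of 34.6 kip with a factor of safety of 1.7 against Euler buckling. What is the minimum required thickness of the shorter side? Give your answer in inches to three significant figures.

b ≈ 4.09 in

Required P_cr = n·P = 1.7 × 34.6 = 58.82 kip
L_e = K·L = 2 × 137 = 274.0 in
Required I = P_cr·L_e²/(π²E) = 5.882×10^4 × 274.0² / (π² × 9.96×10^6) = 44.92 in⁴
Rectangle, weak axis: I_min = h·b³/12 with h = 7.86 in fixed  ⇒  b = (12I/h)^(1/3) = 4.09 in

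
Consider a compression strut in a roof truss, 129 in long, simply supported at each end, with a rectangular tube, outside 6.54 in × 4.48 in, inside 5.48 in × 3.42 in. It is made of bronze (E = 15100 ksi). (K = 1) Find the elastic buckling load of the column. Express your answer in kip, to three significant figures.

Weak-axis I_min = (h_o·b_o³ − h_i·b_i³)/12 with b_o = 4.48, b_i = 3.420 in (shorter outer/inner sides).
I_min = (6.54×4.48³ − 5.480×3.420³)/12 = 30.74 in⁴
Effective length L_e = K·L = 1 × 129 = 129.0 in
P_cr = π²EI / L_e² = π² × 15100×10³ × 30.74 / 129.0² = 2.753×10^5 lb

P_cr ≈ 275 kip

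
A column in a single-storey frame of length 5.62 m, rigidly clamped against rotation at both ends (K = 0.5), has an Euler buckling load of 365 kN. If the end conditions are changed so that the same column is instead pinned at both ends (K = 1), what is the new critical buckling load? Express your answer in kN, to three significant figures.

P_cr ≈ 91.2 kN

P_cr ∝ 1/K², so P_cr,new = P_cr,old × (K_old/K_new)² = 365 × (0.5/1)²
= 365 × 0.2500 = 91.2 kN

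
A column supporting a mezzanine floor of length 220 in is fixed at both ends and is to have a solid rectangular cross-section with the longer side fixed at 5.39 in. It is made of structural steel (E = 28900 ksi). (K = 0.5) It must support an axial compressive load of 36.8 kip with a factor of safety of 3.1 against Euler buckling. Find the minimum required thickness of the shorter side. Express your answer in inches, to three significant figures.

Required P_cr = n·P = 3.1 × 36.8 = 114.1 kip
L_e = K·L = 0.5 × 220 = 110.0 in
Required I = P_cr·L_e²/(π²E) = 1.141×10^5 × 110.0² / (π² × 2.89×10^7) = 4.839 in⁴
Rectangle, weak axis: I_min = h·b³/12 with h = 5.39 in fixed  ⇒  b = (12I/h)^(1/3) = 2.21 in

b ≈ 2.21 in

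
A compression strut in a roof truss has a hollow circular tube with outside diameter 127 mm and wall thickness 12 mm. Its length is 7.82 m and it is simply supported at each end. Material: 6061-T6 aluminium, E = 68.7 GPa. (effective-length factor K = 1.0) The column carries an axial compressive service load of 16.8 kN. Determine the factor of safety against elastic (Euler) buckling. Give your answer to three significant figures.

Inner diameter d_i = 127 − 2×12 = 103.0 mm
I = π(d_o⁴ − d_i⁴)/64 = π(127⁴ − 103.0⁴)/64 = 7.245×10^6 mm⁴
I = 7.245×10^6 mm⁴ = 7.245×10^-6 m⁴
Effective length L_e = K·L = 1 × 7.82 = 7.820 m
P_cr = π²EI / L_e² = π² × 68.7×10⁹ × 7.245×10^-6 / 7.820² = 8.033×10^4 N
Factor of safety n = P_cr / P = 80.331 / 16.8 = 4.78

n ≈ 4.78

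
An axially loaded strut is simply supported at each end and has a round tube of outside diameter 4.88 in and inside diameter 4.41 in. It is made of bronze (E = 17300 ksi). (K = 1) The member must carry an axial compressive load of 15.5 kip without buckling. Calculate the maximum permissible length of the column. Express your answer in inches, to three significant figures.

d_o = 4.88 in, d_i = 4.41 in
I = π(d_o⁴ − d_i⁴)/64 = π(4.88⁴ − 4.410⁴)/64 = 9.272 in⁴
At the buckling limit P_cr = P = 1.550×10^4 lb
From P_cr = π²EI/(K·L)²:  L = (1/K)·√(π²EI/P_cr) = (1/1)·√(π²×1.73×10^7×9.272/1.550×10^4)
L = 320 in

L_max ≈ 320 in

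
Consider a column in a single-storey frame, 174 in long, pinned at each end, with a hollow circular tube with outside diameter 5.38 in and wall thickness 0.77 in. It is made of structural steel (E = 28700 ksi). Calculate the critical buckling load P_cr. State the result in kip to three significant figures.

Inner diameter d_i = 5.38 − 2×0.77 = 3.840 in
I = π(d_o⁴ − d_i⁴)/64 = π(5.38⁴ − 3.840⁴)/64 = 30.45 in⁴
Effective length L_e = K·L = 1 × 174 = 174.0 in
P_cr = π²EI / L_e² = π² × 28700×10³ × 30.45 / 174.0² = 2.849×10^5 lb

P_cr ≈ 285 kip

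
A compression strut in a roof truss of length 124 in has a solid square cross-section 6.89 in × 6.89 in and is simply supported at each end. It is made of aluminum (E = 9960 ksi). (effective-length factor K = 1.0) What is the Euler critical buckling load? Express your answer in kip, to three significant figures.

P_cr ≈ 1200 kip

I = a⁴/12 = 6.89⁴/12 = 187.8 in⁴
Effective length L_e = K·L = 1 × 124 = 124.0 in
P_cr = π²EI / L_e² = π² × 9960×10³ × 187.8 / 124.0² = 1.201×10^6 lb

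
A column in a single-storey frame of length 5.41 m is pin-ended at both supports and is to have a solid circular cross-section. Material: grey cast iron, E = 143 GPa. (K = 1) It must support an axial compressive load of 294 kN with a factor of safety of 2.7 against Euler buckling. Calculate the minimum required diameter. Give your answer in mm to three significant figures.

d ≈ 135 mm

Required P_cr = n·P = 2.7 × 294 = 793.8 kN
L_e = K·L = 1 × 5.41 = 5.410 m
Required I = P_cr·L_e²/(π²E) = 7.938×10^5 × 5.410² / (π² × 1.43×10^11) = 1.646×10^-5 m⁴
I_req = 1.646×10^7 mm⁴
Solid circle: I = πd⁴/64  ⇒  d = (64I/π)^(1/4) = (64×1.646×10^7/π)^(1/4) = 135 mm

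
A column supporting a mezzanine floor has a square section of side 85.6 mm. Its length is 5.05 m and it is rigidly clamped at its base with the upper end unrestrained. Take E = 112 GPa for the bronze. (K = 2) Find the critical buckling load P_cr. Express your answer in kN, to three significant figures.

P_cr ≈ 48.5 kN

I = a⁴/12 = 85.6⁴/12 = 4.474×10^6 mm⁴
I = 4.474×10^6 mm⁴ = 4.474×10^-6 m⁴
Effective length L_e = K·L = 2 × 5.05 = 10.10 m
P_cr = π²EI / L_e² = π² × 112×10⁹ × 4.474×10^-6 / 10.10² = 4.848×10^4 N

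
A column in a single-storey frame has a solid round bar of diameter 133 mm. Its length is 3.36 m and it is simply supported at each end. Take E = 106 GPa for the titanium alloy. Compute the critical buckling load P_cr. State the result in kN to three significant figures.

P_cr ≈ 1420 kN

I = πd⁴/64 = π×133⁴/64 = 1.536×10^7 mm⁴
I = 1.536×10^7 mm⁴ = 1.536×10^-5 m⁴
Effective length L_e = K·L = 1 × 3.36 = 3.360 m
P_cr = π²EI / L_e² = π² × 106×10⁹ × 1.536×10^-5 / 3.360² = 1.423×10^6 N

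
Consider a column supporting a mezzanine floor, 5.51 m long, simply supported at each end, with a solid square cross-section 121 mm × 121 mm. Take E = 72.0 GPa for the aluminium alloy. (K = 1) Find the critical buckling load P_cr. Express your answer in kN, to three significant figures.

I = a⁴/12 = 121⁴/12 = 1.786×10^7 mm⁴
I = 1.786×10^7 mm⁴ = 1.786×10^-5 m⁴
Effective length L_e = K·L = 1 × 5.51 = 5.510 m
P_cr = π²EI / L_e² = π² × 72.0×10⁹ × 1.786×10^-5 / 5.510² = 4.181×10^5 N

P_cr ≈ 418 kN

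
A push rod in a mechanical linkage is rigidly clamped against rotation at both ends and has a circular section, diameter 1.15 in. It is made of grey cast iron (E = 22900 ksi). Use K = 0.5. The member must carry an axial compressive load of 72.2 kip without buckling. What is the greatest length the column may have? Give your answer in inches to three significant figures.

I = πd⁴/64 = π×1.15⁴/64 = 8.585×10^-2 in⁴
At the buckling limit P_cr = P = 7.220×10^4 lb
From P_cr = π²EI/(K·L)²:  L = (1/K)·√(π²EI/P_cr) = (1/0.5)·√(π²×2.29×10^7×8.585×10^-2/7.220×10^4)
L = 32.8 in

L_max ≈ 32.8 in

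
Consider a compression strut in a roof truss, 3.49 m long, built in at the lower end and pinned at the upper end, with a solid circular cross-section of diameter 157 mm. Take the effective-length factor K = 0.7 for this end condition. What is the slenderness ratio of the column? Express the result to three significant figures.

For a solid circle r = d/4 = 157/4 = 39.25 mm
L_e = K·L = 0.7 × 3.49 m = 2.443 m = 2443.0 mm
λ = L_e / r_min = 2443.0 / 39.25 = 62.2

λ ≈ 62.2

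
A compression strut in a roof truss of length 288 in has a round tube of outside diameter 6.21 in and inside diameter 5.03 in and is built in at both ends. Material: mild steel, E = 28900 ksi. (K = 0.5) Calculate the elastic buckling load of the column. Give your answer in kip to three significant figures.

d_o = 6.21 in, d_i = 5.03 in
I = π(d_o⁴ − d_i⁴)/64 = π(6.21⁴ − 5.030⁴)/64 = 41.58 in⁴
Effective length L_e = K·L = 0.5 × 288 = 144.0 in
P_cr = π²EI / L_e² = π² × 28900×10³ × 41.58 / 144.0² = 5.719×10^5 lb

P_cr ≈ 572 kip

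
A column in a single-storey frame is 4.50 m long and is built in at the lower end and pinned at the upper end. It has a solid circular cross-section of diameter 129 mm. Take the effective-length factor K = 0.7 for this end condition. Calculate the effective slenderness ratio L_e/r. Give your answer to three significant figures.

I = πd⁴/64 = π×129⁴/64 = 1.359×10^7 mm⁴
A = 1.307×10^4 mm²;  r_min = √(I/A) = √(1.359×10^7/1.307×10^4) = 32.25 mm
L_e = K·L = 0.7 × 4.50 m = 3.150 m = 3150.0 mm
λ = L_e / r_min = 3150.0 / 32.25 = 97.7

λ ≈ 97.7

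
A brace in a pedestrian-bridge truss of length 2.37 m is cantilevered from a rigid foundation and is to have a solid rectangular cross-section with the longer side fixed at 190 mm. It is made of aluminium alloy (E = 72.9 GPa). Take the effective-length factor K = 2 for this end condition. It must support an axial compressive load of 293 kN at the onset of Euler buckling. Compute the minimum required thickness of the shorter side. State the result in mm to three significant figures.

L_e = K·L = 2 × 2.37 = 4.740 m
Required I = P_cr·L_e²/(π²E) = 2.930×10^5 × 4.740² / (π² × 7.29×10^10) = 9.149×10^-6 m⁴
I_req = 9.149×10^6 mm⁴
Rectangle, weak axis: I_min = h·b³/12 with h = 190 mm fixed  ⇒  b = (12I/h)^(1/3) = 83.3 mm

b ≈ 83.3 mm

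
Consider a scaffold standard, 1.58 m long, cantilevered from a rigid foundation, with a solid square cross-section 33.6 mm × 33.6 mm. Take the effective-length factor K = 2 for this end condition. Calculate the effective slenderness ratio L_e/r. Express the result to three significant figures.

I = a⁴/12 = 33.6⁴/12 = 1.062×10^5 mm⁴
A = 1.129×10^3 mm²;  r_min = √(I/A) = √(1.062×10^5/1.129×10^3) = 9.699 mm
L_e = K·L = 2 × 1.58 m = 3.160 m = 3160.0 mm
λ = L_e / r_min = 3160.0 / 9.699 = 326

λ ≈ 326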